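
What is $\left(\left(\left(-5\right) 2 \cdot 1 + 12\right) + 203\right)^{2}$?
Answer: $42025$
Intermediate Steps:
$\left(\left(\left(-5\right) 2 \cdot 1 + 12\right) + 203\right)^{2} = \left(\left(\left(-10\right) 1 + 12\right) + 203\right)^{2} = \left(\left(-10 + 12\right) + 203\right)^{2} = \left(2 + 203\right)^{2} = 205^{2} = 42025$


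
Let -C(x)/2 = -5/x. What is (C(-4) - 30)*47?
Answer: -3055/2 ≈ -1527.5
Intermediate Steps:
C(x) = 10/x (C(x) = -(-10)/x = 10/x)
(C(-4) - 30)*47 = (10/(-4) - 30)*47 = (10*(-1/4) - 30)*47 = (-5/2 - 30)*47 = -65/2*47 = -3055/2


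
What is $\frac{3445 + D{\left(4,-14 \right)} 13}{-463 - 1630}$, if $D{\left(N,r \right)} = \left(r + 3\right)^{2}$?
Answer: $- \frac{386}{161} \approx -2.3975$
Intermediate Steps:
$D{\left(N,r \right)} = \left(3 + r\right)^{2}$
$\frac{3445 + D{\left(4,-14 \right)} 13}{-463 - 1630} = \frac{3445 + \left(3 - 14\right)^{2} \cdot 13}{-463 - 1630} = \frac{3445 + \left(-11\right)^{2} \cdot 13}{-2093} = \left(3445 + 121 \cdot 13\right) \left(- \frac{1}{2093}\right) = \left(3445 + 1573\right) \left(- \frac{1}{2093}\right) = 5018 \left(- \frac{1}{2093}\right) = - \frac{386}{161}$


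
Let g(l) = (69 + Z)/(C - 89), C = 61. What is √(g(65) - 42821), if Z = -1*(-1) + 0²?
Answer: I*√171294/2 ≈ 206.94*I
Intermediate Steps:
Z = 1 (Z = 1 + 0 = 1)
g(l) = -5/2 (g(l) = (69 + 1)/(61 - 89) = 70/(-28) = 70*(-1/28) = -5/2)
√(g(65) - 42821) = √(-5/2 - 42821) = √(-85647/2) = I*√171294/2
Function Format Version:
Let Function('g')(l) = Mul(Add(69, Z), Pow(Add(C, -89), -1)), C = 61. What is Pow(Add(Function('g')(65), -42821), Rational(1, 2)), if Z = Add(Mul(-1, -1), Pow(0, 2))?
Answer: Mul(Rational(1, 2), I, Pow(171294, Rational(1, 2))) ≈ Mul(206.94, I)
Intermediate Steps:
Z = 1 (Z = Add(1, 0) = 1)
Function('g')(l) = Rational(-5, 2) (Function('g')(l) = Mul(Add(69, 1), Pow(Add(61, -89), -1)) = Mul(70, Pow(-28, -1)) = Mul(70, Rational(-1, 28)) = Rational(-5, 2))
Pow(Add(Function('g')(65), -42821), Rational(1, 2)) = Pow(Add(Rational(-5, 2), -42821), Rational(1, 2)) = Pow(Rational(-85647, 2), Rational(1, 2)) = Mul(Rational(1, 2), I, Pow(171294, Rational(1, 2)))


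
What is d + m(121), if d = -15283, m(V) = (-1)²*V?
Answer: -15162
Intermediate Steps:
m(V) = V (m(V) = 1*V = V)
d + m(121) = -15283 + 121 = -15162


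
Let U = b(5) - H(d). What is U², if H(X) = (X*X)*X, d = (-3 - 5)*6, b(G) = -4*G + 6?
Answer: 12227494084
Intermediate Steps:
b(G) = 6 - 4*G
d = -48 (d = -8*6 = -48)
H(X) = X³ (H(X) = X²*X = X³)
U = 110578 (U = (6 - 4*5) - 1*(-48)³ = (6 - 20) - 1*(-110592) = -14 + 110592 = 110578)
U² = 110578² = 12227494084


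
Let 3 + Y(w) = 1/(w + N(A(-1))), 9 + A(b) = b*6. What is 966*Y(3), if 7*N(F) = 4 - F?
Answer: -54579/20 ≈ -2728.9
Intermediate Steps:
A(b) = -9 + 6*b (A(b) = -9 + b*6 = -9 + 6*b)
N(F) = 4/7 - F/7 (N(F) = (4 - F)/7 = 4/7 - F/7)
Y(w) = -3 + 1/(19/7 + w) (Y(w) = -3 + 1/(w + (4/7 - (-9 + 6*(-1))/7)) = -3 + 1/(w + (4/7 - (-9 - 6)/7)) = -3 + 1/(w + (4/7 - 1/7*(-15))) = -3 + 1/(w + (4/7 + 15/7)) = -3 + 1/(w + 19/7) = -3 + 1/(19/7 + w))
966*Y(3) = 966*((-50 - 21*3)/(19 + 7*3)) = 966*((-50 - 63)/(19 + 21)) = 966*(-113/40) = -54579/20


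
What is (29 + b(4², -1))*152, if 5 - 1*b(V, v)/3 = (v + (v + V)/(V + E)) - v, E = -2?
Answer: 43396/7 ≈ 6199.4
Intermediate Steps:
b(V, v) = 15 - 3*(V + v)/(-2 + V) (b(V, v) = 15 - 3*((v + (v + V)/(V - 2)) - v) = 15 - 3*((v + (V + v)/(-2 + V)) - v) = 15 - 3*(V + v)/(-2 + V))
(29 + b(4², -1))*152 = (29 + 3*(-10 - 1*(-1) + 4*4²)/(-2 + 4²))*152 = (29 + 3*(-10 + 1 + 4*16)/(-2 + 16))*152 = (29 + 3*(-10 + 1 + 64)/14)*152 = (29 + 3*(1/14)*55)*152 = (29 + 165/14)*152 = (571/14)*152 = 43396/7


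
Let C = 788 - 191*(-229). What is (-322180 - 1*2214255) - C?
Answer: -2580962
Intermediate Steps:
C = 44527 (C = 788 + 43739 = 44527)
(-322180 - 1*2214255) - C = (-322180 - 1*2214255) - 1*44527 = (-322180 - 2214255) - 44527 = -2536435 - 44527 = -2580962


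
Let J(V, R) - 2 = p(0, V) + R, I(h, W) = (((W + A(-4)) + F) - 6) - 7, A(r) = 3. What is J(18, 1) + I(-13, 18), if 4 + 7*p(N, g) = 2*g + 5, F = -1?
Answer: 107/7 ≈ 15.286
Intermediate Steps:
p(N, g) = ⅐ + 2*g/7 (p(N, g) = -4/7 + (2*g + 5)/7 = -4/7 + (5 + 2*g)/7 = -4/7 + (5/7 + 2*g/7) = ⅐ + 2*g/7)
I(h, W) = -11 + W (I(h, W) = (((W + 3) - 1) - 6) - 7 = (((3 + W) - 1) - 6) - 7 = ((2 + W) - 6) - 7 = (-4 + W) - 7 = -11 + W)
J(V, R) = 15/7 + R + 2*V/7 (J(V, R) = 2 + ((⅐ + 2*V/7) + R) = 2 + (⅐ + R + 2*V/7) = 15/7 + R + 2*V/7)
J(18, 1) + I(-13, 18) = (15/7 + 1 + (2/7)*18) + (-11 + 18) = (15/7 + 1 + 36/7) + 7 = 58/7 + 7 = 107/7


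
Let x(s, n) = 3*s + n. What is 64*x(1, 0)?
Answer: 192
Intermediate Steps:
x(s, n) = n + 3*s
64*x(1, 0) = 64*(0 + 3*1) = 64*(0 + 3) = 64*3 = 192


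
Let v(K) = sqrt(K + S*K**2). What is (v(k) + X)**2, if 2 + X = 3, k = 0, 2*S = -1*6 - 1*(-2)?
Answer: 1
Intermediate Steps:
S = -2 (S = (-1*6 - 1*(-2))/2 = (-6 + 2)/2 = (1/2)*(-4) = -2)
v(K) = sqrt(K - 2*K**2)
X = 1 (X = -2 + 3 = 1)
(v(k) + X)**2 = (sqrt(0*(1 - 2*0)) + 1)**2 = (sqrt(0*(1 + 0)) + 1)**2 = (sqrt(0*1) + 1)**2 = (sqrt(0) + 1)**2 = (0 + 1)**2 = 1**2 = 1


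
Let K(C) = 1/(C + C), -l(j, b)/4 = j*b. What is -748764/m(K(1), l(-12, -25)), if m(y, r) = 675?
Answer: -27732/25 ≈ -1109.3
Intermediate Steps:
l(j, b) = -4*b*j (l(j, b) = -4*j*b = -4*b*j)
K(C) = 1/(2*C)
-748764/m(K(1), l(-12, -25)) = -748764/675 = -748764*1/675 = -27732/25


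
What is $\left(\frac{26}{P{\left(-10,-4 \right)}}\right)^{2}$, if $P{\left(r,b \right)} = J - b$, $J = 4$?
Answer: $\frac{169}{16} \approx 10.563$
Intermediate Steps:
$P{\left(r,b \right)} = 4 - b$
$\left(\frac{26}{P{\left(-10,-4 \right)}}\right)^{2} = \left(\frac{26}{4 - -4}\right)^{2} = \left(\frac{26}{4 + 4}\right)^{2} = \left(\frac{26}{8}\right)^{2} = \left(26 \cdot \frac{1}{8}\right)^{2} = \left(\frac{13}{4}\right)^{2} = \frac{169}{16}$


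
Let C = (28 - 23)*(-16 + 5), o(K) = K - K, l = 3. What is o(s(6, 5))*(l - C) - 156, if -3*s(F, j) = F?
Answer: -156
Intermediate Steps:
s(F, j) = -F/3
o(K) = 0
C = -55 (C = 5*(-11) = -55)
o(s(6, 5))*(l - C) - 156 = 0*(3 - 1*(-55)) - 156 = 0*(3 + 55) - 156 = 0*58 - 156 = 0 - 156 = -156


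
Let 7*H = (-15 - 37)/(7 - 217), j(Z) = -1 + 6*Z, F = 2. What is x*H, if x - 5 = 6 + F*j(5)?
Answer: 598/245 ≈ 2.4408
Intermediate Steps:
x = 69 (x = 5 + (6 + 2*(-1 + 6*5)) = 5 + (6 + 2*(-1 + 30)) = 5 + (6 + 2*29) = 5 + (6 + 58) = 5 + 64 = 69)
H = 26/735 (H = ((-15 - 37)/(7 - 217))/7 = (-52/(-210))/7 = (-52*(-1/210))/7 = (⅐)*(26/105) = 26/735 ≈ 0.035374)
x*H = 69*(26/735) = 598/245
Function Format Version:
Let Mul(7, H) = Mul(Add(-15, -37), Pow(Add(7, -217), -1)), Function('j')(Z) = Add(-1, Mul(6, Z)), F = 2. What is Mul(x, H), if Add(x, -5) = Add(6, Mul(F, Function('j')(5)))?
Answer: Rational(598, 245) ≈ 2.4408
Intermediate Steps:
x = 69 (x = Add(5, Add(6, Mul(2, Add(-1, Mul(6, 5))))) = Add(5, Add(6, Mul(2, Add(-1, 30)))) = Add(5, Add(6, Mul(2, 29))) = Add(5, Add(6, 58)) = Add(5, 64) = 69)
H = Rational(26, 735) (H = Mul(Rational(1, 7), Mul(Add(-15, -37), Pow(Add(7, -217), -1))) = Mul(Rational(1, 7), Mul(-52, Pow(-210, -1))) = Mul(Rational(1, 7), Mul(-52, Rational(-1, 210))) = Mul(Rational(1, 7), Rational(26, 105)) = Rational(26, 735) ≈ 0.035374)
Mul(x, H) = Mul(69, Rational(26, 735)) = Rational(598, 245)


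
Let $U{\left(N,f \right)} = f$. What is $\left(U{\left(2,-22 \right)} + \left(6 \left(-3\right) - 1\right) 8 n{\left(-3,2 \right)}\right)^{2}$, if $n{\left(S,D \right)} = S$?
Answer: $188356$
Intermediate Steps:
$\left(U{\left(2,-22 \right)} + \left(6 \left(-3\right) - 1\right) 8 n{\left(-3,2 \right)}\right)^{2} = \left(-22 + \left(6 \left(-3\right) - 1\right) 8 \left(-3\right)\right)^{2} = \left(-22 + \left(-18 - 1\right) 8 \left(-3\right)\right)^{2} = \left(-22 + \left(-19\right) 8 \left(-3\right)\right)^{2} = \left(-22 - -456\right)^{2} = \left(-22 + 456\right)^{2} = 434^{2} = 188356$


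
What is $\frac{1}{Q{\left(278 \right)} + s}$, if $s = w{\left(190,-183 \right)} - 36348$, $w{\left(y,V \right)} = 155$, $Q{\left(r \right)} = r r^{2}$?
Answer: $\frac{1}{21448759} \approx 4.6623 \cdot 10^{-8}$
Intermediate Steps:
$Q{\left(r \right)} = r^{3}$
$s = -36193$ ($s = 155 - 36348 = -36193$)
$\frac{1}{Q{\left(278 \right)} + s} = \frac{1}{278^{3} - 36193} = \frac{1}{21484952 - 36193} = \frac{1}{21448759}$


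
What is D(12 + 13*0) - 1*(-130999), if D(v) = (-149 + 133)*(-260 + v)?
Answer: 134967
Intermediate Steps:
D(v) = 4160 - 16*v (D(v) = -16*(-260 + v) = 4160 - 16*v)
D(12 + 13*0) - 1*(-130999) = (4160 - 16*(12 + 13*0)) - 1*(-130999) = (4160 - 16*(12 + 0)) + 130999 = (4160 - 16*12) + 130999 = (4160 - 192) + 130999 = 3968 + 130999 = 134967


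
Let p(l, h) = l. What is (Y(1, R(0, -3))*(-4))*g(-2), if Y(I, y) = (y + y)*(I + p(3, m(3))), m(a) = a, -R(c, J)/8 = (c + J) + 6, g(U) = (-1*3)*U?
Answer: 4608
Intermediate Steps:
g(U) = -3*U
R(c, J) = -48 - 8*J - 8*c (R(c, J) = -8*((c + J) + 6) = -8*((J + c) + 6) = -8*(6 + J + c) = -48 - 8*J - 8*c)
Y(I, y) = 2*y*(3 + I) (Y(I, y) = (y + y)*(I + 3) = (2*y)*(3 + I) = 2*y*(3 + I))
(Y(1, R(0, -3))*(-4))*g(-2) = ((2*(-48 - 8*(-3) - 8*0)*(3 + 1))*(-4))*(-3*(-2)) = ((2*(-48 + 24 + 0)*4)*(-4))*6 = ((2*(-24)*4)*(-4))*6 = -192*(-4)*6 = 768*6 = 4608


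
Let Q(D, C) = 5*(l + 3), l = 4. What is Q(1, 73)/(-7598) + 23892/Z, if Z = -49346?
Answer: -8329933/17042314 ≈ -0.48878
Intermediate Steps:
Q(D, C) = 35 (Q(D, C) = 5*(4 + 3) = 5*7 = 35)
Q(1, 73)/(-7598) + 23892/Z = 35/(-7598) + 23892/(-49346) = 35*(-1/7598) + 23892*(-1/49346) = -35/7598 - 1086/2243 = -8329933/17042314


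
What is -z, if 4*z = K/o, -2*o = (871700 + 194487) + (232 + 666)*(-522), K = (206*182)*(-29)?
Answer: -543634/597431 ≈ -0.90995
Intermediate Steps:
K = -1087268 (K = 37492*(-29) = -1087268)
o = -597431/2 (o = -((871700 + 194487) + (232 + 666)*(-522))/2 = -(1066187 + 898*(-522))/2 = -(1066187 - 468756)/2 = -1/2*597431 = -597431/2 ≈ -2.9872e+5)
z = 543634/597431 (z = (-1087268/(-597431/2))/4 = (-1087268*(-2/597431))/4 = (1/4)*(2174536/597431) = 543634/597431 ≈ 0.90995)
-z = -1*543634/597431 = -543634/597431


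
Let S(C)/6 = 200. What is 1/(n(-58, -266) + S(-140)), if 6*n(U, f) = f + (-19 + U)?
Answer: 6/6857 ≈ 0.00087502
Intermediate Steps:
S(C) = 1200 (S(C) = 6*200 = 1200)
n(U, f) = -19/6 + U/6 + f/6 (n(U, f) = (f + (-19 + U))/6 = (-19 + U + f)/6 = -19/6 + U/6 + f/6)
1/(n(-58, -266) + S(-140)) = 1/((-19/6 + (⅙)*(-58) + (⅙)*(-266)) + 1200) = 1/((-19/6 - 29/3 - 133/3) + 1200) = 1/(-343/6 + 1200) = 1/(6857/6) = 6/6857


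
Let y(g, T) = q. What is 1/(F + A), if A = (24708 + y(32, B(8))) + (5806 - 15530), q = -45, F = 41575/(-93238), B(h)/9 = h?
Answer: 93238/1392840907 ≈ 6.6941e-5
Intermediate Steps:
B(h) = 9*h
F = -41575/93238 (F = 41575*(-1/93238) = -41575/93238 ≈ -0.44590)
y(g, T) = -45
A = 14939 (A = (24708 - 45) + (5806 - 15530) = 24663 - 9724 = 14939)
1/(F + A) = 1/(-41575/93238 + 14939) = 1/(1392840907/93238) = 93238/1392840907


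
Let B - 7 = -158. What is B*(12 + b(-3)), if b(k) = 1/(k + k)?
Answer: -10721/6 ≈ -1786.8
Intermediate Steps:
b(k) = 1/(2*k)
B = -151 (B = 7 - 158 = -151)
B*(12 + b(-3)) = -151*(12 + (1/2)/(-3)) = -151*(12 + (1/2)*(-1/3)) = -151*(12 - 1/6) = -151*71/6 = -10721/6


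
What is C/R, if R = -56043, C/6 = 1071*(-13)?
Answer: 714/479 ≈ 1.4906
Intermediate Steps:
C = -83538 (C = 6*(1071*(-13)) = 6*(-13923) = -83538)
C/R = -83538/(-56043) = -83538*(-1/56043) = 714/479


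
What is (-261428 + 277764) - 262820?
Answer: -246484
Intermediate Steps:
(-261428 + 277764) - 262820 = 16336 - 262820 = -246484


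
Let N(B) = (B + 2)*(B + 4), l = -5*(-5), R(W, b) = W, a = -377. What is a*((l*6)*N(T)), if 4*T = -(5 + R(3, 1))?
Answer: 0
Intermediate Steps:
l = 25
T = -2 (T = (-(5 + 3))/4 = (-1*8)/4 = (¼)*(-8) = -2)
N(B) = (2 + B)*(4 + B)
a*((l*6)*N(T)) = -377*25*6*(8 + (-2)² + 6*(-2)) = -56550*(8 + 4 - 12) = -56550*0 = -377*0 = 0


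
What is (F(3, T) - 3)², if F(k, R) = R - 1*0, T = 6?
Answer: 9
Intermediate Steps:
F(k, R) = R (F(k, R) = R + 0 = R)
(F(3, T) - 3)² = (6 - 3)² = 3² = 9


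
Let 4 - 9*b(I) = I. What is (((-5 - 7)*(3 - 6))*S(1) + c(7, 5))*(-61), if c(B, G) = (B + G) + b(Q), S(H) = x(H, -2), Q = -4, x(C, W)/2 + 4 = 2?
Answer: 71980/9 ≈ 7997.8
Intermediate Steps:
x(C, W) = -4 (x(C, W) = -8 + 2*2 = -8 + 4 = -4)
b(I) = 4/9 - I/9
S(H) = -4
c(B, G) = 8/9 + B + G (c(B, G) = (B + G) + (4/9 - 1/9*(-4)) = (B + G) + (4/9 + 4/9) = (B + G) + 8/9 = 8/9 + B + G)
(((-5 - 7)*(3 - 6))*S(1) + c(7, 5))*(-61) = (((-5 - 7)*(3 - 6))*(-4) + (8/9 + 7 + 5))*(-61) = (-12*(-3)*(-4) + 116/9)*(-61) = (36*(-4) + 116/9)*(-61) = (-144 + 116/9)*(-61) = -1180/9*(-61) = 71980/9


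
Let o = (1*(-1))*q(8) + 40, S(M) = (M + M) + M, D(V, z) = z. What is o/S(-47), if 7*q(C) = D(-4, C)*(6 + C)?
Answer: -8/47 ≈ -0.17021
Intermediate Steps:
S(M) = 3*M (S(M) = 2*M + M = 3*M)
q(C) = C*(6 + C)/7 (q(C) = (C*(6 + C))/7 = C*(6 + C)/7)
o = 24 (o = (1*(-1))*((1/7)*8*(6 + 8)) + 40 = -8*14/7 + 40 = -1*16 + 40 = -16 + 40 = 24)
o/S(-47) = 24/((3*(-47))) = 24/(-141) = 24*(-1/141) = -8/47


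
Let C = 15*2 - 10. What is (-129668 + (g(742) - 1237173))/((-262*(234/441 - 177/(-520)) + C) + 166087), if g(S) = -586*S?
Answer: -22953059220/2113295897 ≈ -10.861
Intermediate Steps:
C = 20 (C = 30 - 10 = 20)
(-129668 + (g(742) - 1237173))/((-262*(234/441 - 177/(-520)) + C) + 166087) = (-129668 + (-586*742 - 1237173))/((-262*(234/441 - 177/(-520)) + 20) + 166087) = (-129668 + (-434812 - 1237173))/((-262*(234*(1/441) - 177*(-1/520)) + 20) + 166087) = (-129668 - 1671985)/((-262*(26/49 + 177/520) + 20) + 166087) = -1801653/((-262*22193/25480 + 20) + 166087) = -1801653/((-2907283/12740 + 20) + 166087) = -1801653/(-2652483/12740 + 166087) = -1801653/2113295897/12740 = -1801653*12740/2113295897 = -22953059220/2113295897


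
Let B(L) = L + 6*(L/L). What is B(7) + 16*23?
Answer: 381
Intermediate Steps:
B(L) = 6 + L (B(L) = L + 6*1 = L + 6 = 6 + L)
B(7) + 16*23 = (6 + 7) + 16*23 = 13 + 368 = 381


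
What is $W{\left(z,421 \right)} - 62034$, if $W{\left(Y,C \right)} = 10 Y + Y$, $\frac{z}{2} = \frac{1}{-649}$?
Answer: $- \frac{3660008}{59} \approx -62034.0$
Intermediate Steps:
$z = - \frac{2}{649}$ ($z = \frac{2}{-649} = 2 \left(- \frac{1}{649}\right) = - \frac{2}{649} \approx -0.0030817$)
$W{\left(Y,C \right)} = 11 Y$
$W{\left(z,421 \right)} - 62034 = 11 \left(- \frac{2}{649}\right) - 62034 = - \frac{2}{59} - 62034 = - \frac{3660008}{59}$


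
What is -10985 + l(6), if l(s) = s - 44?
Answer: -11023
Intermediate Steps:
l(s) = -44 + s
-10985 + l(6) = -10985 + (-44 + 6) = -10985 - 38 = -11023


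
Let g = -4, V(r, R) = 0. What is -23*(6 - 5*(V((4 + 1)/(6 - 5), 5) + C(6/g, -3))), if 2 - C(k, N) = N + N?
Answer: 782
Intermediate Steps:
C(k, N) = 2 - 2*N (C(k, N) = 2 - (N + N) = 2 - 2*N)
-23*(6 - 5*(V((4 + 1)/(6 - 5), 5) + C(6/g, -3))) = -23*(6 - 5*(0 + (2 - 2*(-3)))) = -23*(6 - 5*(0 + (2 + 6))) = -23*(6 - 5*(0 + 8)) = -23*(6 - 5*8) = -23*(6 - 40) = -23*(-34) = 782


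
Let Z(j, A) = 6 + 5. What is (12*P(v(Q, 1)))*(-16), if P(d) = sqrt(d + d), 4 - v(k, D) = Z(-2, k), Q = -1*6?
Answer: -192*I*sqrt(14) ≈ -718.4*I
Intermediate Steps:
Q = -6
Z(j, A) = 11
v(k, D) = -7 (v(k, D) = 4 - 1*11 = 4 - 11 = -7)
P(d) = sqrt(2)*sqrt(d) (P(d) = sqrt(2*d) = sqrt(2)*sqrt(d))
(12*P(v(Q, 1)))*(-16) = (12*(sqrt(2)*sqrt(-7)))*(-16) = (12*(sqrt(2)*(I*sqrt(7))))*(-16) = (12*(I*sqrt(14)))*(-16) = (12*I*sqrt(14))*(-16) = -192*I*sqrt(14)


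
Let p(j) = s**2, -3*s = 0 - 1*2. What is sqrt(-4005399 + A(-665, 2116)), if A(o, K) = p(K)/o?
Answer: I*sqrt(15941588157635)/1995 ≈ 2001.3*I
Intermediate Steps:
s = 2/3 (s = -(0 - 1*2)/3 = -(0 - 2)/3 = -1/3*(-2) = 2/3 ≈ 0.66667)
p(j) = 4/9 (p(j) = (2/3)**2 = 4/9)
A(o, K) = 4/(9*o)
sqrt(-4005399 + A(-665, 2116)) = sqrt(-4005399 + (4/9)/(-665)) = sqrt(-4005399 + (4/9)*(-1/665)) = sqrt(-4005399 - 4/5985) = sqrt(-23972313019/5985) = I*sqrt(15941588157635)/1995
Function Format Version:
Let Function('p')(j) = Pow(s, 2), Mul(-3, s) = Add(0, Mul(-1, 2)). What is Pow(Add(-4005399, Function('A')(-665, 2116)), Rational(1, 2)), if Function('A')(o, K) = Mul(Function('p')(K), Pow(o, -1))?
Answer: Mul(Rational(1, 1995), I, Pow(15941588157635, Rational(1, 2))) ≈ Mul(2001.3, I)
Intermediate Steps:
s = Rational(2, 3) (s = Mul(Rational(-1, 3), Add(0, Mul(-1, 2))) = Mul(Rational(-1, 3), Add(0, -2)) = Mul(Rational(-1, 3), -2) = Rational(2, 3) ≈ 0.66667)
Function('p')(j) = Rational(4, 9) (Function('p')(j) = Pow(Rational(2, 3), 2) = Rational(4, 9))
Function('A')(o, K) = Mul(Rational(4, 9), Pow(o, -1))
Pow(Add(-4005399, Function('A')(-665, 2116)), Rational(1, 2)) = Pow(Add(-4005399, Mul(Rational(4, 9), Pow(-665, -1))), Rational(1, 2)) = Pow(Add(-4005399, Mul(Rational(4, 9), Rational(-1, 665))), Rational(1, 2)) = Pow(Add(-4005399, Rational(-4, 5985)), Rational(1, 2)) = Pow(Rational(-23972313019, 5985), Rational(1, 2)) = Mul(Rational(1, 1995), I, Pow(15941588157635, Rational(1, 2)))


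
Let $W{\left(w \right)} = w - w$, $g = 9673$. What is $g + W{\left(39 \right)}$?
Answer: $9673$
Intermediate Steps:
$W{\left(w \right)} = 0$
$g + W{\left(39 \right)} = 9673 + 0 = 9673$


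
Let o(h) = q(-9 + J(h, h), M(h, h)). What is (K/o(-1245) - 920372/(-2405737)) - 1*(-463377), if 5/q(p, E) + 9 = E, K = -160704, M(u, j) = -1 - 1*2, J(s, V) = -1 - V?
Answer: 10213159277281/12028685 ≈ 8.4907e+5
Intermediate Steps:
M(u, j) = -3 (M(u, j) = -1 - 2 = -3)
q(p, E) = 5/(-9 + E)
o(h) = -5/12 (o(h) = 5/(-9 - 3) = 5/(-12) = 5*(-1/12) = -5/12)
(K/o(-1245) - 920372/(-2405737)) - 1*(-463377) = (-160704/(-5/12) - 920372/(-2405737)) - 1*(-463377) = (-160704*(-12/5) - 920372*(-1/2405737)) + 463377 = (1928448/5 + 920372/2405737) + 463377 = 4639343308036/12028685 + 463377 = 10213159277281/12028685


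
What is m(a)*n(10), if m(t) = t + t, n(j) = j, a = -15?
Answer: -300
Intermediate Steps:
m(t) = 2*t
m(a)*n(10) = (2*(-15))*10 = -30*10 = -300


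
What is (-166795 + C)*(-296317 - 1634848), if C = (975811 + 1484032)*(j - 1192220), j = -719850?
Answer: 9083026343463802825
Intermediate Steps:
C = -4703392005010 (C = (975811 + 1484032)*(-719850 - 1192220) = 2459843*(-1912070) = -4703392005010)
(-166795 + C)*(-296317 - 1634848) = (-166795 - 4703392005010)*(-296317 - 1634848) = -4703392171805*(-1931165) = 9083026343463802825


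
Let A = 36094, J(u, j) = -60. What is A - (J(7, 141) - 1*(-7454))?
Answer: 28700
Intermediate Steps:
A - (J(7, 141) - 1*(-7454)) = 36094 - (-60 - 1*(-7454)) = 36094 - (-60 + 7454) = 36094 - 1*7394 = 36094 - 7394 = 28700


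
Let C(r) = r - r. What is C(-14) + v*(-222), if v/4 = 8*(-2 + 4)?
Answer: -14208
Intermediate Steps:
v = 64 (v = 4*(8*(-2 + 4)) = 4*(8*2) = 4*16 = 64)
C(r) = 0
C(-14) + v*(-222) = 0 + 64*(-222) = 0 - 14208 = -14208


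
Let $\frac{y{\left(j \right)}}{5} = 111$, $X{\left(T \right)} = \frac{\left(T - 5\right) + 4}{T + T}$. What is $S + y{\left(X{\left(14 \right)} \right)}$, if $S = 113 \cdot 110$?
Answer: $12985$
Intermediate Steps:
$X{\left(T \right)} = \frac{-1 + T}{2 T}$ ($X{\left(T \right)} = \frac{\left(-5 + T\right) + 4}{2 T} = \left(-1 + T\right) \frac{1}{2 T} = \frac{-1 + T}{2 T}$)
$y{\left(j \right)} = 555$ ($y{\left(j \right)} = 5 \cdot 111 = 555$)
$S = 12430$
$S + y{\left(X{\left(14 \right)} \right)} = 12430 + 555 = 12985$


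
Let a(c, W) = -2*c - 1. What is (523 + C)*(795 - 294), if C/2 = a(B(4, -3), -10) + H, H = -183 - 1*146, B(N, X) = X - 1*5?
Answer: -52605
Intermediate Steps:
B(N, X) = -5 + X (B(N, X) = X - 5 = -5 + X)
a(c, W) = -1 - 2*c
H = -329 (H = -183 - 146 = -329)
C = -628 (C = 2*((-1 - 2*(-5 - 3)) - 329) = 2*((-1 - 2*(-8)) - 329) = 2*((-1 + 16) - 329) = 2*(15 - 329) = 2*(-314) = -628)
(523 + C)*(795 - 294) = (523 - 628)*(795 - 294) = -105*501 = -52605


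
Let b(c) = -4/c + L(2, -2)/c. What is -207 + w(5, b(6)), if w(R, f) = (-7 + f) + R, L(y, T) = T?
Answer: -210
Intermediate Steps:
b(c) = -6/c (b(c) = -4/c - 2/c = -6/c)
w(R, f) = -7 + R + f
-207 + w(5, b(6)) = -207 + (-7 + 5 - 6/6) = -207 + (-7 + 5 - 6*1/6) = -207 + (-7 + 5 - 1) = -207 - 3 = -210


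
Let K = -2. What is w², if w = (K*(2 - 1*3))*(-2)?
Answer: 16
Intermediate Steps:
w = -4 (w = -2*(2 - 1*3)*(-2) = -2*(2 - 3)*(-2) = -2*(-1)*(-2) = 2*(-2) = -4)
w² = (-4)² = 16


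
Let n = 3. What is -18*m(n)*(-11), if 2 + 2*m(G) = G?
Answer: 99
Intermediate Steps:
m(G) = -1 + G/2
-18*m(n)*(-11) = -18*(-1 + (½)*3)*(-11) = -18*(-1 + 3/2)*(-11) = -18*½*(-11) = -9*(-11) = 99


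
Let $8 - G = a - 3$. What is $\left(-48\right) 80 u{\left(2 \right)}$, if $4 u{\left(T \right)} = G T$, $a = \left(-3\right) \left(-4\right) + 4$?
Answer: $9600$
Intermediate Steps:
$a = 16$ ($a = 12 + 4 = 16$)
$G = -5$ ($G = 8 - \left(16 - 3\right) = 8 - 13 = -5$)
$u{\left(T \right)} = - \frac{5 T}{4}$ ($u{\left(T \right)} = \frac{\left(-5\right) T}{4} = - \frac{5 T}{4}$)
$\left(-48\right) 80 u{\left(2 \right)} = \left(-48\right) 80 \left(\left(- \frac{5}{4}\right) 2\right) = \left(-3840\right) \left(- \frac{5}{2}\right) = 9600$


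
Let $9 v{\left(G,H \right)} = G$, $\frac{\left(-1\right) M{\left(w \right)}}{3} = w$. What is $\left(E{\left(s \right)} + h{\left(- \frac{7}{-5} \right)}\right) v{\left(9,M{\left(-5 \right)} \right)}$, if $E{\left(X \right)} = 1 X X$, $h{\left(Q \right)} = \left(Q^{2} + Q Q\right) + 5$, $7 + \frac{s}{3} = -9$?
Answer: $\frac{57823}{25} \approx 2312.9$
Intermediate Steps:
$M{\left(w \right)} = - 3 w$
$v{\left(G,H \right)} = \frac{G}{9}$
$s = -48$ ($s = -21 + 3 \left(-9\right) = -21 - 27 = -48$)
$h{\left(Q \right)} = 5 + 2 Q^{2}$ ($h{\left(Q \right)} = \left(Q^{2} + Q^{2}\right) + 5 = 2 Q^{2} + 5 = 5 + 2 Q^{2}$)
$E{\left(X \right)} = X^{2}$ ($E{\left(X \right)} = X X = X^{2}$)
$\left(E{\left(s \right)} + h{\left(- \frac{7}{-5} \right)}\right) v{\left(9,M{\left(-5 \right)} \right)} = \left(\left(-48\right)^{2} + \left(5 + 2 \left(- \frac{7}{-5}\right)^{2}\right)\right) \frac{1}{9} \cdot 9 = \left(2304 + \left(5 + 2 \left(\left(-7\right) \left(- \frac{1}{5}\right)\right)^{2}\right)\right) 1 = \left(2304 + \left(5 + 2 \left(\frac{7}{5}\right)^{2}\right)\right) 1 = \left(2304 + \left(5 + 2 \cdot \frac{49}{25}\right)\right) 1 = \left(2304 + \left(5 + \frac{98}{25}\right)\right) 1 = \left(2304 + \frac{223}{25}\right) 1 = \frac{57823}{25} \cdot 1 = \frac{57823}{25}$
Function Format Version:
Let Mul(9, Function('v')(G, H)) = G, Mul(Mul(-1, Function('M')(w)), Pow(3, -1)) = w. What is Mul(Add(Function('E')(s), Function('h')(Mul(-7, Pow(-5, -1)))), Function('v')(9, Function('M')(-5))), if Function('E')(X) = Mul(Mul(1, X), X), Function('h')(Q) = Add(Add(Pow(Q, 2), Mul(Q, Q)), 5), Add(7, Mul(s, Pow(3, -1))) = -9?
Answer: Rational(57823, 25) ≈ 2312.9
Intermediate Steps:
Function('M')(w) = Mul(-3, w)
Function('v')(G, H) = Mul(Rational(1, 9), G)
s = -48 (s = Add(-21, Mul(3, -9)) = Add(-21, -27) = -48)
Function('h')(Q) = Add(5, Mul(2, Pow(Q, 2))) (Function('h')(Q) = Add(Add(Pow(Q, 2), Pow(Q, 2)), 5) = Add(Mul(2, Pow(Q, 2)), 5) = Add(5, Mul(2, Pow(Q, 2))))
Function('E')(X) = Pow(X, 2) (Function('E')(X) = Mul(X, X) = Pow(X, 2))
Mul(Add(Function('E')(s), Function('h')(Mul(-7, Pow(-5, -1)))), Function('v')(9, Function('M')(-5))) = Mul(Add(Pow(-48, 2), Add(5, Mul(2, Pow(Mul(-7, Pow(-5, -1)), 2)))), Mul(Rational(1, 9), 9)) = Mul(Add(2304, Add(5, Mul(2, Pow(Mul(-7, Rational(-1, 5)), 2)))), 1) = Mul(Add(2304, Add(5, Mul(2, Pow(Rational(7, 5), 2)))), 1) = Mul(Add(2304, Add(5, Mul(2, Rational(49, 25)))), 1) = Mul(Add(2304, Add(5, Rational(98, 25))), 1) = Mul(Add(2304, Rational(223, 25)), 1) = Mul(Rational(57823, 25), 1) = Rational(57823, 25)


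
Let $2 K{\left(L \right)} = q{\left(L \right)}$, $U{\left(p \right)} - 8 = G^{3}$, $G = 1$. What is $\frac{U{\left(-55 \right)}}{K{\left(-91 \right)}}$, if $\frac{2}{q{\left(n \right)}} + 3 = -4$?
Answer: $-63$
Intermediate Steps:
$q{\left(n \right)} = - \frac{2}{7}$ ($q{\left(n \right)} = \frac{2}{-3 - 4} = \frac{2}{-7} = 2 \left(- \frac{1}{7}\right) = - \frac{2}{7}$)
$U{\left(p \right)} = 9$ ($U{\left(p \right)} = 8 + 1^{3} = 8 + 1 = 9$)
$K{\left(L \right)} = - \frac{1}{7}$ ($K{\left(L \right)} = \frac{1}{2} \left(- \frac{2}{7}\right) = - \frac{1}{7}$)
$\frac{U{\left(-55 \right)}}{K{\left(-91 \right)}} = \frac{9}{- \frac{1}{7}} = 9 \left(-7\right) = -63$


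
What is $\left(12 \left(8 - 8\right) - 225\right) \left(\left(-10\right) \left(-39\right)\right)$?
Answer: $-87750$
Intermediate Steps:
$\left(12 \left(8 - 8\right) - 225\right) \left(\left(-10\right) \left(-39\right)\right) = \left(12 \cdot 0 - 225\right) 390 = \left(0 - 225\right) 390 = \left(-225\right) 390 = -87750$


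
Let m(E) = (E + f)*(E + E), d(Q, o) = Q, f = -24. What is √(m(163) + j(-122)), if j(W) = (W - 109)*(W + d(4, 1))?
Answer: 2*√18143 ≈ 269.39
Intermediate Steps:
j(W) = (-109 + W)*(4 + W) (j(W) = (W - 109)*(W + 4) = (-109 + W)*(4 + W))
m(E) = 2*E*(-24 + E) (m(E) = (E - 24)*(E + E) = (-24 + E)*(2*E) = 2*E*(-24 + E))
√(m(163) + j(-122)) = √(2*163*(-24 + 163) + (-436 + (-122)² - 105*(-122))) = √(2*163*139 + (-436 + 14884 + 12810)) = √(45314 + 27258) = √72572 = 2*√18143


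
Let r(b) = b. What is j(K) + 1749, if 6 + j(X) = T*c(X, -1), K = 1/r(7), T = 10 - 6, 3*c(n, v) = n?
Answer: 36607/21 ≈ 1743.2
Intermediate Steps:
c(n, v) = n/3
T = 4
K = ⅐ (K = 1/7 = ⅐ ≈ 0.14286)
j(X) = -6 + 4*X/3 (j(X) = -6 + 4*(X/3) = -6 + 4*X/3)
j(K) + 1749 = (-6 + (4/3)*(⅐)) + 1749 = (-6 + 4/21) + 1749 = -122/21 + 1749 = 36607/21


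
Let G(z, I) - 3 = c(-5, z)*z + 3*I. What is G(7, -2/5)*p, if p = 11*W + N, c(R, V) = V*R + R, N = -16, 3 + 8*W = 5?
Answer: 73723/20 ≈ 3686.1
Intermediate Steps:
W = 1/4 (W = -3/8 + (1/8)*5 = -3/8 + 5/8 = 1/4 ≈ 0.25000)
c(R, V) = R + R*V (c(R, V) = R*V + R = R + R*V)
G(z, I) = 3 + 3*I + z*(-5 - 5*z) (G(z, I) = 3 + ((-5*(1 + z))*z + 3*I) = 3 + ((-5 - 5*z)*z + 3*I) = 3 + (z*(-5 - 5*z) + 3*I) = 3 + (3*I + z*(-5 - 5*z)) = 3 + 3*I + z*(-5 - 5*z))
p = -53/4 (p = 11*(1/4) - 16 = 11/4 - 16 = -53/4 ≈ -13.250)
G(7, -2/5)*p = (3 + 3*(-2/5) - 5*7*(1 + 7))*(-53/4) = (3 + 3*(-2*1/5) - 5*7*8)*(-53/4) = (3 + 3*(-2/5) - 280)*(-53/4) = (3 - 6/5 - 280)*(-53/4) = -1391/5*(-53/4) = 73723/20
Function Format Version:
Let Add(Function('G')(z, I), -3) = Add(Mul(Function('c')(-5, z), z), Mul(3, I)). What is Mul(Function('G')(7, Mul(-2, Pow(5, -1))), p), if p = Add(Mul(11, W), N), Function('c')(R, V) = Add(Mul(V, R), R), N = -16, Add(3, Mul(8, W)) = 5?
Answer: Rational(73723, 20) ≈ 3686.1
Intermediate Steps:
W = Rational(1, 4) (W = Add(Rational(-3, 8), Mul(Rational(1, 8), 5)) = Add(Rational(-3, 8), Rational(5, 8)) = Rational(1, 4) ≈ 0.25000)
Function('c')(R, V) = Add(R, Mul(R, V)) (Function('c')(R, V) = Add(Mul(R, V), R) = Add(R, Mul(R, V)))
Function('G')(z, I) = Add(3, Mul(3, I), Mul(z, Add(-5, Mul(-5, z)))) (Function('G')(z, I) = Add(3, Add(Mul(Mul(-5, Add(1, z)), z), Mul(3, I))) = Add(3, Add(Mul(Add(-5, Mul(-5, z)), z), Mul(3, I))) = Add(3, Add(Mul(z, Add(-5, Mul(-5, z))), Mul(3, I))) = Add(3, Add(Mul(3, I), Mul(z, Add(-5, Mul(-5, z))))) = Add(3, Mul(3, I), Mul(z, Add(-5, Mul(-5, z)))))
p = Rational(-53, 4) (p = Add(Mul(11, Rational(1, 4)), -16) = Add(Rational(11, 4), -16) = Rational(-53, 4) ≈ -13.250)
Mul(Function('G')(7, Mul(-2, Pow(5, -1))), p) = Mul(Add(3, Mul(3, Mul(-2, Pow(5, -1))), Mul(-5, 7, Add(1, 7))), Rational(-53, 4)) = Mul(Add(3, Mul(3, Mul(-2, Rational(1, 5))), Mul(-5, 7, 8)), Rational(-53, 4)) = Mul(Add(3, Mul(3, Rational(-2, 5)), -280), Rational(-53, 4)) = Mul(Add(3, Rational(-6, 5), -280), Rational(-53, 4)) = Mul(Rational(-1391, 5), Rational(-53, 4)) = Rational(73723, 20)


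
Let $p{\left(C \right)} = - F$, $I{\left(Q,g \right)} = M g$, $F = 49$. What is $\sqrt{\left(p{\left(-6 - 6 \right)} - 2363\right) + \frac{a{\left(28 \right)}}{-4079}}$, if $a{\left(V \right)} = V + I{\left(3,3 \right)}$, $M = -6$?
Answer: $\frac{i \sqrt{40131478082}}{4079} \approx 49.112 i$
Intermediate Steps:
$I{\left(Q,g \right)} = - 6 g$
$a{\left(V \right)} = -18 + V$ ($a{\left(V \right)} = V - 18 = -18 + V$)
$p{\left(C \right)} = -49$ ($p{\left(C \right)} = \left(-1\right) 49 = -49$)
$\sqrt{\left(p{\left(-6 - 6 \right)} - 2363\right) + \frac{a{\left(28 \right)}}{-4079}} = \sqrt{\left(-49 - 2363\right) + \frac{-18 + 28}{-4079}} = \sqrt{-2412 + 10 \left(- \frac{1}{4079}\right)} = \sqrt{-2412 - \frac{10}{4079}} = \sqrt{- \frac{9838558}{4079}} = \frac{i \sqrt{40131478082}}{4079}$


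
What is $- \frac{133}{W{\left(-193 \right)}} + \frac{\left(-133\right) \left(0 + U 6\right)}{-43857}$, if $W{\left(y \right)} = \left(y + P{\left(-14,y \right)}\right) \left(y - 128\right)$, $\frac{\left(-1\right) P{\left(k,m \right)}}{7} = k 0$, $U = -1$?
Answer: $- \frac{6141275}{301896969} \approx -0.020342$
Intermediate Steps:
$P{\left(k,m \right)} = 0$ ($P{\left(k,m \right)} = - 7 k 0 = \left(-7\right) 0 = 0$)
$W{\left(y \right)} = y \left(-128 + y\right)$ ($W{\left(y \right)} = \left(y + 0\right) \left(y - 128\right) = y \left(-128 + y\right)$)
$- \frac{133}{W{\left(-193 \right)}} + \frac{\left(-133\right) \left(0 + U 6\right)}{-43857} = - \frac{133}{\left(-193\right) \left(-128 - 193\right)} + \frac{\left(-133\right) \left(0 - 6\right)}{-43857} = - \frac{133}{\left(-193\right) \left(-321\right)} + - 133 \left(0 - 6\right) \left(- \frac{1}{43857}\right) = - \frac{133}{61953} + \left(-133\right) \left(-6\right) \left(- \frac{1}{43857}\right) = \left(-133\right) \frac{1}{61953} + 798 \left(- \frac{1}{43857}\right) = - \frac{133}{61953} - \frac{266}{14619} = - \frac{6141275}{301896969}$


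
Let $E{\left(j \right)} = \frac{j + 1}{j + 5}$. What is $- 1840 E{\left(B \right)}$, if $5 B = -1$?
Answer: $- \frac{920}{3} \approx -306.67$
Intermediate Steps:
$B = - \frac{1}{5}$ ($B = \frac{1}{5} \left(-1\right) = - \frac{1}{5} \approx -0.2$)
$E{\left(j \right)} = \frac{1 + j}{5 + j}$
$- 1840 E{\left(B \right)} = - 1840 \frac{1 - \frac{1}{5}}{5 - \frac{1}{5}} = - 1840 \frac{1}{\frac{24}{5}} \cdot \frac{4}{5} = - 1840 \cdot \frac{5}{24} \cdot \frac{4}{5} = \left(-1840\right) \frac{1}{6} = - \frac{920}{3}$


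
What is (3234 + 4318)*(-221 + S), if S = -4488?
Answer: -35562368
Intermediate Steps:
(3234 + 4318)*(-221 + S) = (3234 + 4318)*(-221 - 4488) = 7552*(-4709) = -35562368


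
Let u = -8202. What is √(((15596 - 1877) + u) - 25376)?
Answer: I*√19859 ≈ 140.92*I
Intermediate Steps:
√(((15596 - 1877) + u) - 25376) = √(((15596 - 1877) - 8202) - 25376) = √((13719 - 8202) - 25376) = √(5517 - 25376) = √(-19859) = I*√19859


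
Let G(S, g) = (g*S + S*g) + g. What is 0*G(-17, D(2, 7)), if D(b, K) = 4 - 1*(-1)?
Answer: 0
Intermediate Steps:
D(b, K) = 5 (D(b, K) = 4 + 1 = 5)
G(S, g) = g + 2*S*g (G(S, g) = (S*g + S*g) + g = 2*S*g + g = g + 2*S*g)
0*G(-17, D(2, 7)) = 0*(5*(1 + 2*(-17))) = 0*(5*(1 - 34)) = 0*(5*(-33)) = 0*(-165) = 0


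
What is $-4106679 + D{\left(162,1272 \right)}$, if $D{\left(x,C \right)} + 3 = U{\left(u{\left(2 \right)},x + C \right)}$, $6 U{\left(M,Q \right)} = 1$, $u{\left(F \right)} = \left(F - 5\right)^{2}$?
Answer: $- \frac{24640091}{6} \approx -4.1067 \cdot 10^{6}$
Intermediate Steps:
$u{\left(F \right)} = \left(-5 + F\right)^{2}$
$U{\left(M,Q \right)} = \frac{1}{6}$ ($U{\left(M,Q \right)} = \frac{1}{6} \cdot 1 = \frac{1}{6}$)
$D{\left(x,C \right)} = - \frac{17}{6}$ ($D{\left(x,C \right)} = -3 + \frac{1}{6} = - \frac{17}{6}$)
$-4106679 + D{\left(162,1272 \right)} = -4106679 - \frac{17}{6} = - \frac{24640091}{6}$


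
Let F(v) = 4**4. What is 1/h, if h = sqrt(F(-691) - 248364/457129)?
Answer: sqrt(13345499452285)/58388330 ≈ 0.062566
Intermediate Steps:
F(v) = 256
h = 2*sqrt(13345499452285)/457129 (h = sqrt(256 - 248364/457129) = sqrt(116776660/457129) = 2*sqrt(13345499452285)/457129 ≈ 15.983)
1/h = 1/(2*sqrt(13345499452285)/457129) = sqrt(13345499452285)/58388330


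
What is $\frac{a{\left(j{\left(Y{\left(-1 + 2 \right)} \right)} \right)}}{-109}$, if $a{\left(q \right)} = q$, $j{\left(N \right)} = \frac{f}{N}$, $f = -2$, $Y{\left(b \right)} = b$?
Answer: $\frac{2}{109} \approx 0.018349$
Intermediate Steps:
$j{\left(N \right)} = - \frac{2}{N}$
$\frac{a{\left(j{\left(Y{\left(-1 + 2 \right)} \right)} \right)}}{-109} = \frac{\left(-2\right) \frac{1}{-1 + 2}}{-109} = - \frac{2}{1} \left(- \frac{1}{109}\right) = \left(-2\right) 1 \left(- \frac{1}{109}\right) = \left(-2\right) \left(- \frac{1}{109}\right) = \frac{2}{109}$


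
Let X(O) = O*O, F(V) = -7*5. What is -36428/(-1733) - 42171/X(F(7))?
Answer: -28458043/2122925 ≈ -13.405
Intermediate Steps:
F(V) = -35
X(O) = O²
-36428/(-1733) - 42171/X(F(7)) = -36428/(-1733) - 42171/((-35)²) = -36428*(-1/1733) - 42171/1225 = 36428/1733 - 42171*1/1225 = 36428/1733 - 42171/1225 = -28458043/2122925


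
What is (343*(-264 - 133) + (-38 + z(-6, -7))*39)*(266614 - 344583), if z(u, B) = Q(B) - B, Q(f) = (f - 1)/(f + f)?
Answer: 74967505376/7 ≈ 1.0710e+10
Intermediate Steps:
Q(f) = (-1 + f)/(2*f) (Q(f) = (-1 + f)/((2*f)) = (-1 + f)*(1/(2*f)) = (-1 + f)/(2*f))
z(u, B) = -B + (-1 + B)/(2*B) (z(u, B) = (-1 + B)/(2*B) - B = -B + (-1 + B)/(2*B))
(343*(-264 - 133) + (-38 + z(-6, -7))*39)*(266614 - 344583) = (343*(-264 - 133) + (-38 + (½ - 1*(-7) - ½/(-7)))*39)*(266614 - 344583) = (343*(-397) + (-38 + (½ + 7 - ½*(-⅐)))*39)*(-77969) = (-136171 + (-38 + (½ + 7 + 1/14))*39)*(-77969) = (-136171 + (-38 + 53/7)*39)*(-77969) = (-136171 - 213/7*39)*(-77969) = (-136171 - 8307/7)*(-77969) = -961504/7*(-77969) = 74967505376/7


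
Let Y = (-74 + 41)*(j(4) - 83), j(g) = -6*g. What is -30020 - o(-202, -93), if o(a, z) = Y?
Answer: -33551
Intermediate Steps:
Y = 3531 (Y = (-74 + 41)*(-6*4 - 83) = -33*(-24 - 83) = -33*(-107) = 3531)
o(a, z) = 3531
-30020 - o(-202, -93) = -30020 - 1*3531 = -30020 - 3531 = -33551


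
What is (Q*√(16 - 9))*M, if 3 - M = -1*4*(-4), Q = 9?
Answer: -117*√7 ≈ -309.55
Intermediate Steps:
M = -13 (M = 3 - (-1*4)*(-4) = 3 - (-4)*(-4) = 3 - 1*16 = 3 - 16 = -13)
(Q*√(16 - 9))*M = (9*√(16 - 9))*(-13) = (9*√7)*(-13) = -117*√7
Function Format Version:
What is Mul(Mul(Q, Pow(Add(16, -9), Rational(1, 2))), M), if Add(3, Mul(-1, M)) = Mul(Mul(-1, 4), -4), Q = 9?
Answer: Mul(-117, Pow(7, Rational(1, 2))) ≈ -309.55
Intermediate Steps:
M = -13 (M = Add(3, Mul(-1, Mul(Mul(-1, 4), -4))) = Add(3, Mul(-1, Mul(-4, -4))) = Add(3, Mul(-1, 16)) = Add(3, -16) = -13)
Mul(Mul(Q, Pow(Add(16, -9), Rational(1, 2))), M) = Mul(Mul(9, Pow(Add(16, -9), Rational(1, 2))), -13) = Mul(Mul(9, Pow(7, Rational(1, 2))), -13) = Mul(-117, Pow(7, Rational(1, 2)))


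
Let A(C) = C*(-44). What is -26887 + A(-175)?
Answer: -19187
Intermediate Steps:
A(C) = -44*C
-26887 + A(-175) = -26887 - 44*(-175) = -26887 + 7700 = -19187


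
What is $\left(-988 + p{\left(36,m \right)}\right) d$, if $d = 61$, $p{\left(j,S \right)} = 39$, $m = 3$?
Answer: $-57889$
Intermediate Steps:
$\left(-988 + p{\left(36,m \right)}\right) d = \left(-988 + 39\right) 61 = \left(-949\right) 61 = -57889$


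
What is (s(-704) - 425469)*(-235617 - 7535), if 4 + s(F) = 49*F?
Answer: 111842382288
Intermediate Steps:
s(F) = -4 + 49*F
(s(-704) - 425469)*(-235617 - 7535) = ((-4 + 49*(-704)) - 425469)*(-235617 - 7535) = ((-4 - 34496) - 425469)*(-243152) = (-34500 - 425469)*(-243152) = -459969*(-243152) = 111842382288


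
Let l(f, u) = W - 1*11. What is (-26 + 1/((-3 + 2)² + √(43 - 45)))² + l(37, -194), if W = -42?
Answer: 2*(337*I + 597*√2)/(I + 2*√2) ≈ 605.56 + 24.199*I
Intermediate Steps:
l(f, u) = -53 (l(f, u) = -42 - 1*11 = -42 - 11 = -53)
(-26 + 1/((-3 + 2)² + √(43 - 45)))² + l(37, -194) = (-26 + 1/((-3 + 2)² + √(43 - 45)))² - 53 = (-26 + 1/((-1)² + √(-2)))² - 53 = (-26 + 1/(1 + I*√2))² - 53 = -53 + (-26 + 1/(1 + I*√2))²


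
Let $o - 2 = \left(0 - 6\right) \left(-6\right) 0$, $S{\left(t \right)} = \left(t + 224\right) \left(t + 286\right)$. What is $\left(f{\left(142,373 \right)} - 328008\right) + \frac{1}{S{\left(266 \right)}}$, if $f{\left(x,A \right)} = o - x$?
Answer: $- \frac{88757471039}{270480} \approx -3.2815 \cdot 10^{5}$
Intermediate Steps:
$S{\left(t \right)} = \left(224 + t\right) \left(286 + t\right)$
$o = 2$ ($o = 2 + \left(0 - 6\right) \left(-6\right) 0 = 2 + \left(-6\right) \left(-6\right) 0 = 2 + 36 \cdot 0 = 2 + 0 = 2$)
$f{\left(x,A \right)} = 2 - x$
$\left(f{\left(142,373 \right)} - 328008\right) + \frac{1}{S{\left(266 \right)}} = \left(\left(2 - 142\right) - 328008\right) + \frac{1}{64064 + 266^{2} + 510 \cdot 266} = \left(\left(2 - 142\right) - 328008\right) + \frac{1}{64064 + 70756 + 135660} = \left(-140 - 328008\right) + \frac{1}{270480} = -328148 + \frac{1}{270480} = - \frac{88757471039}{270480}$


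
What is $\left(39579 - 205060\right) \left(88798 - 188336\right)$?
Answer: $16471647778$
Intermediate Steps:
$\left(39579 - 205060\right) \left(88798 - 188336\right) = \left(39579 - 205060\right) \left(-99538\right) = \left(-165481\right) \left(-99538\right) = 16471647778$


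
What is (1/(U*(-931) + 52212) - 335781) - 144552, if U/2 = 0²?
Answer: -25079146595/52212 ≈ -4.8033e+5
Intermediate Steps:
U = 0 (U = 2*0² = 2*0 = 0)
(1/(U*(-931) + 52212) - 335781) - 144552 = (1/(0*(-931) + 52212) - 335781) - 144552 = (1/(0 + 52212) - 335781) - 144552 = (1/52212 - 335781) - 144552 = -17531797571/52212 - 144552 = -25079146595/52212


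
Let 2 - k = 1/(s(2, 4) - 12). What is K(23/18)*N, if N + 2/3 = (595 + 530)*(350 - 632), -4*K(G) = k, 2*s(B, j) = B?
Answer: 5472574/33 ≈ 1.6584e+5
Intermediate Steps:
s(B, j) = B/2
k = 23/11 (k = 2 - 1/((½)*2 - 12) = 2 - 1/(1 - 12) = 2 - 1/(-11) = 2 - 1*(-1/11) = 2 + 1/11 = 23/11 ≈ 2.0909)
K(G) = -23/44 (K(G) = -¼*23/11 = -23/44)
N = -951752/3 (N = -⅔ + (595 + 530)*(350 - 632) = -⅔ + 1125*(-282) = -⅔ - 317250 = -951752/3 ≈ -3.1725e+5)
K(23/18)*N = -23/44*(-951752/3) = 5472574/33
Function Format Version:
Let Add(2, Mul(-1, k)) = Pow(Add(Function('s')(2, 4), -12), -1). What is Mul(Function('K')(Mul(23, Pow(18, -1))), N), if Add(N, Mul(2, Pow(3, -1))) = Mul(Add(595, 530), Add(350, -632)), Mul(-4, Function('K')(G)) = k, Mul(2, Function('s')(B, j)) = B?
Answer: Rational(5472574, 33) ≈ 1.6584e+5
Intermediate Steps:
Function('s')(B, j) = Mul(Rational(1, 2), B)
k = Rational(23, 11) (k = Add(2, Mul(-1, Pow(Add(Mul(Rational(1, 2), 2), -12), -1))) = Add(2, Mul(-1, Pow(Add(1, -12), -1))) = Add(2, Mul(-1, Pow(-11, -1))) = Add(2, Mul(-1, Rational(-1, 11))) = Add(2, Rational(1, 11)) = Rational(23, 11) ≈ 2.0909)
Function('K')(G) = Rational(-23, 44) (Function('K')(G) = Mul(Rational(-1, 4), Rational(23, 11)) = Rational(-23, 44))
N = Rational(-951752, 3) (N = Add(Rational(-2, 3), Mul(Add(595, 530), Add(350, -632))) = Add(Rational(-2, 3), Mul(1125, -282)) = Add(Rational(-2, 3), -317250) = Rational(-951752, 3) ≈ -3.1725e+5)
Mul(Function('K')(Mul(23, Pow(18, -1))), N) = Mul(Rational(-23, 44), Rational(-951752, 3)) = Rational(5472574, 33)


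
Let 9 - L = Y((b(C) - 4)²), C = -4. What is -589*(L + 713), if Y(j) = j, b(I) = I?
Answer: -387562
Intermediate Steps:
L = -55 (L = 9 - (-4 - 4)² = 9 - 1*(-8)² = 9 - 1*64 = 9 - 64 = -55)
-589*(L + 713) = -589*(-55 + 713) = -589*658 = -387562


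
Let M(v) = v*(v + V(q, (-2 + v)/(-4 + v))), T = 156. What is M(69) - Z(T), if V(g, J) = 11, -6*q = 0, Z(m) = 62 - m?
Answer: 5614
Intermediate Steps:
q = 0 (q = -⅙*0 = 0)
M(v) = v*(11 + v) (M(v) = v*(v + 11) = v*(11 + v))
M(69) - Z(T) = 69*(11 + 69) - (62 - 1*156) = 69*80 - (62 - 156) = 5520 - 1*(-94) = 5520 + 94 = 5614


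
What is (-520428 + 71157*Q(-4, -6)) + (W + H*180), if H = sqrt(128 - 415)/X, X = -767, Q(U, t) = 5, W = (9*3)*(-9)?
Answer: -164886 - 180*I*sqrt(287)/767 ≈ -1.6489e+5 - 3.9757*I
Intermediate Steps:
W = -243 (W = 27*(-9) = -243)
H = -I*sqrt(287)/767 (H = sqrt(128 - 415)/(-767) = sqrt(-287)*(-1/767) = (I*sqrt(287))*(-1/767) = -I*sqrt(287)/767 ≈ -0.022087*I)
(-520428 + 71157*Q(-4, -6)) + (W + H*180) = (-520428 + 71157*5) + (-243 - I*sqrt(287)/767*180) = (-520428 + 355785) + (-243 - 180*I*sqrt(287)/767) = -164643 + (-243 - 180*I*sqrt(287)/767) = -164886 - 180*I*sqrt(287)/767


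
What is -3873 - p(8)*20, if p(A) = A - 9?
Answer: -3853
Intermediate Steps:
p(A) = -9 + A
-3873 - p(8)*20 = -3873 - (-9 + 8)*20 = -3873 - (-1)*20 = -3873 - 1*(-20) = -3873 + 20 = -3853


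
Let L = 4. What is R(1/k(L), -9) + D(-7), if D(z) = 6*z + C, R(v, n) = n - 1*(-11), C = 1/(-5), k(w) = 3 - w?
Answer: -201/5 ≈ -40.200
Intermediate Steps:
C = -1/5 ≈ -0.20000
R(v, n) = 11 + n (R(v, n) = n + 11 = 11 + n)
D(z) = -1/5 + 6*z (D(z) = 6*z - 1/5 = -1/5 + 6*z)
R(1/k(L), -9) + D(-7) = (11 - 9) + (-1/5 + 6*(-7)) = 2 + (-1/5 - 42) = 2 - 211/5 = -201/5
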